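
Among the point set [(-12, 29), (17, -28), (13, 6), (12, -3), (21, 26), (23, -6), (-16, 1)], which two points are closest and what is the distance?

Computing all pairwise distances among 7 points:

d((-12, 29), (17, -28)) = 63.9531
d((-12, 29), (13, 6)) = 33.9706
d((-12, 29), (12, -3)) = 40.0
d((-12, 29), (21, 26)) = 33.1361
d((-12, 29), (23, -6)) = 49.4975
d((-12, 29), (-16, 1)) = 28.2843
d((17, -28), (13, 6)) = 34.2345
d((17, -28), (12, -3)) = 25.4951
d((17, -28), (21, 26)) = 54.1479
d((17, -28), (23, -6)) = 22.8035
d((17, -28), (-16, 1)) = 43.9318
d((13, 6), (12, -3)) = 9.0554 <-- minimum
d((13, 6), (21, 26)) = 21.5407
d((13, 6), (23, -6)) = 15.6205
d((13, 6), (-16, 1)) = 29.4279
d((12, -3), (21, 26)) = 30.3645
d((12, -3), (23, -6)) = 11.4018
d((12, -3), (-16, 1)) = 28.2843
d((21, 26), (23, -6)) = 32.0624
d((21, 26), (-16, 1)) = 44.6542
d((23, -6), (-16, 1)) = 39.6232

Closest pair: (13, 6) and (12, -3) with distance 9.0554

The closest pair is (13, 6) and (12, -3) with Euclidean distance 9.0554. For 7 points, brute-force pairwise comparison is shown above. For large n, the divide-and-conquer algorithm (sort by x, recurse on halves, check the dividing strip) achieves O(n log n).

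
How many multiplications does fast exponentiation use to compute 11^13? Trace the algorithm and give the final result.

Computing 11^13 by squaring (build up from 11^1; each line after the first costs one multiplication):

11^1 = 11
11^2 = (11^1)^2 = 11^2 = 121
11^3 = 11 * 11^2 = 11 * 121 = 1331
11^6 = (11^3)^2 = 1331^2 = 1771561
11^12 = (11^6)^2 = 1771561^2 = 3138428376721
11^13 = 11 * 11^12 = 11 * 3138428376721 = 34522712143931

Result: 34522712143931
Multiplications needed: 5 (5 lines after 11^1)

11^13 = 34522712143931. Using exponentiation by squaring, this requires 5 multiplications. The key idea: if the exponent is even, square the half-power; if odd, multiply by the base once.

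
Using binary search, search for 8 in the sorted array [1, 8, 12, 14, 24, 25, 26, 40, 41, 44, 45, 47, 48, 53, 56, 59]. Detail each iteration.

Binary search for 8 in [1, 8, 12, 14, 24, 25, 26, 40, 41, 44, 45, 47, 48, 53, 56, 59]:

lo=0, hi=15, mid=7, arr[mid]=40 -> 40 > 8, search left half
lo=0, hi=6, mid=3, arr[mid]=14 -> 14 > 8, search left half
lo=0, hi=2, mid=1, arr[mid]=8 -> Found target at index 1!

Binary search finds 8 at index 1 after 3 comparisons. The search repeatedly halves the search space by comparing with the middle element.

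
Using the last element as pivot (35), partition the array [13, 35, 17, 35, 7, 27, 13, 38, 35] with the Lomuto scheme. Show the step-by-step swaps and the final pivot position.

Lomuto partition with pivot = 35:

Initial array: [13, 35, 17, 35, 7, 27, 13, 38, 35]

arr[0]=13 <= 35: swap with position 0, array becomes [13, 35, 17, 35, 7, 27, 13, 38, 35]
arr[1]=35 <= 35: swap with position 1, array becomes [13, 35, 17, 35, 7, 27, 13, 38, 35]
arr[2]=17 <= 35: swap with position 2, array becomes [13, 35, 17, 35, 7, 27, 13, 38, 35]
arr[3]=35 <= 35: swap with position 3, array becomes [13, 35, 17, 35, 7, 27, 13, 38, 35]
arr[4]=7 <= 35: swap with position 4, array becomes [13, 35, 17, 35, 7, 27, 13, 38, 35]
arr[5]=27 <= 35: swap with position 5, array becomes [13, 35, 17, 35, 7, 27, 13, 38, 35]
arr[6]=13 <= 35: swap with position 6, array becomes [13, 35, 17, 35, 7, 27, 13, 38, 35]
arr[7]=38 > 35: no swap

Place pivot at position 7: [13, 35, 17, 35, 7, 27, 13, 35, 38]
Pivot position: 7

After partitioning with pivot 35, the array becomes [13, 35, 17, 35, 7, 27, 13, 35, 38]. The pivot is placed at index 7. All elements to the left of the pivot are <= 35, and all elements to the right are > 35.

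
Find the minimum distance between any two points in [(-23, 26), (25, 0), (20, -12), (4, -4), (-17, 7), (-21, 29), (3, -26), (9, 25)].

Computing all pairwise distances among 8 points:

d((-23, 26), (25, 0)) = 54.5894
d((-23, 26), (20, -12)) = 57.3847
d((-23, 26), (4, -4)) = 40.3609
d((-23, 26), (-17, 7)) = 19.9249
d((-23, 26), (-21, 29)) = 3.6056 <-- minimum
d((-23, 26), (3, -26)) = 58.1378
d((-23, 26), (9, 25)) = 32.0156
d((25, 0), (20, -12)) = 13.0
d((25, 0), (4, -4)) = 21.3776
d((25, 0), (-17, 7)) = 42.5793
d((25, 0), (-21, 29)) = 54.3783
d((25, 0), (3, -26)) = 34.0588
d((25, 0), (9, 25)) = 29.6816
d((20, -12), (4, -4)) = 17.8885
d((20, -12), (-17, 7)) = 41.5933
d((20, -12), (-21, 29)) = 57.9828
d((20, -12), (3, -26)) = 22.0227
d((20, -12), (9, 25)) = 38.6005
d((4, -4), (-17, 7)) = 23.7065
d((4, -4), (-21, 29)) = 41.4005
d((4, -4), (3, -26)) = 22.0227
d((4, -4), (9, 25)) = 29.4279
d((-17, 7), (-21, 29)) = 22.3607
d((-17, 7), (3, -26)) = 38.5876
d((-17, 7), (9, 25)) = 31.6228
d((-21, 29), (3, -26)) = 60.0083
d((-21, 29), (9, 25)) = 30.2655
d((3, -26), (9, 25)) = 51.3517

Closest pair: (-23, 26) and (-21, 29) with distance 3.6056

The closest pair is (-23, 26) and (-21, 29) with Euclidean distance 3.6056. For 8 points, brute-force pairwise comparison is shown above. For large n, the divide-and-conquer algorithm (sort by x, recurse on halves, check the dividing strip) achieves O(n log n).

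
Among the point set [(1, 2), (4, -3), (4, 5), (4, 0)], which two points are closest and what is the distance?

Computing all pairwise distances among 4 points:

d((1, 2), (4, -3)) = 5.831
d((1, 2), (4, 5)) = 4.2426
d((1, 2), (4, 0)) = 3.6056
d((4, -3), (4, 5)) = 8.0
d((4, -3), (4, 0)) = 3.0 <-- minimum
d((4, 5), (4, 0)) = 5.0

Closest pair: (4, -3) and (4, 0) with distance 3.0

The closest pair is (4, -3) and (4, 0) with Euclidean distance 3.0. For 4 points, brute-force pairwise comparison is shown above. For large n, the divide-and-conquer algorithm (sort by x, recurse on halves, check the dividing strip) achieves O(n log n).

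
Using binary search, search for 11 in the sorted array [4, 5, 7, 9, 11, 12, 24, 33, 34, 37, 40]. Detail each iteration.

Binary search for 11 in [4, 5, 7, 9, 11, 12, 24, 33, 34, 37, 40]:

lo=0, hi=10, mid=5, arr[mid]=12 -> 12 > 11, search left half
lo=0, hi=4, mid=2, arr[mid]=7 -> 7 < 11, search right half
lo=3, hi=4, mid=3, arr[mid]=9 -> 9 < 11, search right half
lo=4, hi=4, mid=4, arr[mid]=11 -> Found target at index 4!

Binary search finds 11 at index 4 after 4 comparisons. The search repeatedly halves the search space by comparing with the middle element.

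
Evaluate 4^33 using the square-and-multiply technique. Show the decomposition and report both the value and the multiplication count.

Computing 4^33 by squaring (build up from 4^1; each line after the first costs one multiplication):

4^1 = 4
4^2 = (4^1)^2 = 4^2 = 16
4^4 = (4^2)^2 = 16^2 = 256
4^8 = (4^4)^2 = 256^2 = 65536
4^16 = (4^8)^2 = 65536^2 = 4294967296
4^32 = (4^16)^2 = 4294967296^2 = 18446744073709551616
4^33 = 4 * 4^32 = 4 * 18446744073709551616 = 73786976294838206464

Result: 73786976294838206464
Multiplications needed: 6 (6 lines after 4^1)

4^33 = 73786976294838206464. Using exponentiation by squaring, this requires 6 multiplications. The key idea: if the exponent is even, square the half-power; if odd, multiply by the base once.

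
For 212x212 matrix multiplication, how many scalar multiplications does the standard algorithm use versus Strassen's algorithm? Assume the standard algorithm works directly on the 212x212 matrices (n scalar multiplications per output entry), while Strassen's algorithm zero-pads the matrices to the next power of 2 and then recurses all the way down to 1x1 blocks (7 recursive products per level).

Matrix multiplication for 212x212 matrices:

Strassen's algorithm requires power-of-2 dimensions. Pad 212x212 to 256x256 (next power of 2).

Standard algorithm: 212^3 = 9528128 multiplications
Strassen's algorithm: 7^(log2(256)) = 7^8 = 5764801 multiplications
Savings: 9528128 - 5764801 = 3763327 multiplications

Standard: 9528128 multiplications (212^3). Strassen: 5764801 multiplications (7^8, after padding to 256x256). Strassen reduces 8 recursive multiplications to 7 at each level.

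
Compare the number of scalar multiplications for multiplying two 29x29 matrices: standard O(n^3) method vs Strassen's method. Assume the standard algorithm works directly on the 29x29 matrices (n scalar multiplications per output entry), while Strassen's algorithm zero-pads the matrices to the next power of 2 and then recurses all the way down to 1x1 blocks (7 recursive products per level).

Matrix multiplication for 29x29 matrices:

Strassen's algorithm requires power-of-2 dimensions. Pad 29x29 to 32x32 (next power of 2).

Standard algorithm: 29^3 = 24389 multiplications
Strassen's algorithm: 7^(log2(32)) = 7^5 = 16807 multiplications
Savings: 24389 - 16807 = 7582 multiplications

Standard: 24389 multiplications (29^3). Strassen: 16807 multiplications (7^5, after padding to 32x32). Strassen reduces 8 recursive multiplications to 7 at each level.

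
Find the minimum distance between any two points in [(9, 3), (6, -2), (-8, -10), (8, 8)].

Computing all pairwise distances among 4 points:

d((9, 3), (6, -2)) = 5.831
d((9, 3), (-8, -10)) = 21.4009
d((9, 3), (8, 8)) = 5.099 <-- minimum
d((6, -2), (-8, -10)) = 16.1245
d((6, -2), (8, 8)) = 10.198
d((-8, -10), (8, 8)) = 24.0832

Closest pair: (9, 3) and (8, 8) with distance 5.099

The closest pair is (9, 3) and (8, 8) with Euclidean distance 5.099. For 4 points, brute-force pairwise comparison is shown above. For large n, the divide-and-conquer algorithm (sort by x, recurse on halves, check the dividing strip) achieves O(n log n).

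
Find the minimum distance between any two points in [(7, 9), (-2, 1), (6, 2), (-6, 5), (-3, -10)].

Computing all pairwise distances among 5 points:

d((7, 9), (-2, 1)) = 12.0416
d((7, 9), (6, 2)) = 7.0711
d((7, 9), (-6, 5)) = 13.6015
d((7, 9), (-3, -10)) = 21.4709
d((-2, 1), (6, 2)) = 8.0623
d((-2, 1), (-6, 5)) = 5.6569 <-- minimum
d((-2, 1), (-3, -10)) = 11.0454
d((6, 2), (-6, 5)) = 12.3693
d((6, 2), (-3, -10)) = 15.0
d((-6, 5), (-3, -10)) = 15.2971

Closest pair: (-2, 1) and (-6, 5) with distance 5.6569

The closest pair is (-2, 1) and (-6, 5) with Euclidean distance 5.6569. For 5 points, brute-force pairwise comparison is shown above. For large n, the divide-and-conquer algorithm (sort by x, recurse on halves, check the dividing strip) achieves O(n log n).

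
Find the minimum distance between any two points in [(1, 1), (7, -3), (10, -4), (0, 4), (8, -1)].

Computing all pairwise distances among 5 points:

d((1, 1), (7, -3)) = 7.2111
d((1, 1), (10, -4)) = 10.2956
d((1, 1), (0, 4)) = 3.1623
d((1, 1), (8, -1)) = 7.2801
d((7, -3), (10, -4)) = 3.1623
d((7, -3), (0, 4)) = 9.8995
d((7, -3), (8, -1)) = 2.2361 <-- minimum
d((10, -4), (0, 4)) = 12.8062
d((10, -4), (8, -1)) = 3.6056
d((0, 4), (8, -1)) = 9.434

Closest pair: (7, -3) and (8, -1) with distance 2.2361

The closest pair is (7, -3) and (8, -1) with Euclidean distance 2.2361. For 5 points, brute-force pairwise comparison is shown above. For large n, the divide-and-conquer algorithm (sort by x, recurse on halves, check the dividing strip) achieves O(n log n).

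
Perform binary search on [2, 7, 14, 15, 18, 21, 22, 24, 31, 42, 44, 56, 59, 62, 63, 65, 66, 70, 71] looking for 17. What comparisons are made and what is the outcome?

Binary search for 17 in [2, 7, 14, 15, 18, 21, 22, 24, 31, 42, 44, 56, 59, 62, 63, 65, 66, 70, 71]:

lo=0, hi=18, mid=9, arr[mid]=42 -> 42 > 17, search left half
lo=0, hi=8, mid=4, arr[mid]=18 -> 18 > 17, search left half
lo=0, hi=3, mid=1, arr[mid]=7 -> 7 < 17, search right half
lo=2, hi=3, mid=2, arr[mid]=14 -> 14 < 17, search right half
lo=3, hi=3, mid=3, arr[mid]=15 -> 15 < 17, search right half
lo=4 > hi=3, target 17 not found

Binary search determines that 17 is not in the array after 5 comparisons. The search space was exhausted without finding the target.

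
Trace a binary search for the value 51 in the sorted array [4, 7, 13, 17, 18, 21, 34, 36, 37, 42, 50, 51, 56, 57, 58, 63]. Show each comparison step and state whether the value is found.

Binary search for 51 in [4, 7, 13, 17, 18, 21, 34, 36, 37, 42, 50, 51, 56, 57, 58, 63]:

lo=0, hi=15, mid=7, arr[mid]=36 -> 36 < 51, search right half
lo=8, hi=15, mid=11, arr[mid]=51 -> Found target at index 11!

Binary search finds 51 at index 11 after 2 comparisons. The search repeatedly halves the search space by comparing with the middle element.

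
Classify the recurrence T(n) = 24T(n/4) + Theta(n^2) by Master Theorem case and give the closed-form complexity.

Master Theorem for T(n) = 24T(n/4) + O(n^2):

a = 24, b = 4, c = 2
log_b(a) = log_4(24) = 2.2925

Case 1: c = 2 < log_4(24) = 2.2925
T(n) = O(n^(log_4 24))

For T(n) = 24T(n/4) + O(n^2): log_4(24) = 2.2925. This is Case 1 of the Master Theorem (c < log_b(a), work dominated by leaves), giving O(n^(log_4 24)).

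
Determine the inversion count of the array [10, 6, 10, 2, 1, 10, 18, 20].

Finding inversions in [10, 6, 10, 2, 1, 10, 18, 20]:

(0, 1): arr[0]=10 > arr[1]=6
(0, 3): arr[0]=10 > arr[3]=2
(0, 4): arr[0]=10 > arr[4]=1
(1, 3): arr[1]=6 > arr[3]=2
(1, 4): arr[1]=6 > arr[4]=1
(2, 3): arr[2]=10 > arr[3]=2
(2, 4): arr[2]=10 > arr[4]=1
(3, 4): arr[3]=2 > arr[4]=1

Total inversions: 8

The array has 8 inversion(s): (0,1), (0,3), (0,4), (1,3), (1,4), (2,3), (2,4), (3,4). Each pair (i,j) satisfies i < j and arr[i] > arr[j].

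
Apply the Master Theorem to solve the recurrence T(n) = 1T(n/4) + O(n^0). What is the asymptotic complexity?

Master Theorem for T(n) = 1T(n/4) + O(n^0):

a = 1, b = 4, c = 0
log_b(a) = log_4(1) = 0.0000

Case 2: c = 0 = log_4(1) = 0.0000
T(n) = O(n^0 log n) = O(log n)

For T(n) = 1T(n/4) + O(n^0): log_4(1) = 0.0000. This is Case 2 of the Master Theorem (c = log_b(a), equal work at all levels), giving O(log n).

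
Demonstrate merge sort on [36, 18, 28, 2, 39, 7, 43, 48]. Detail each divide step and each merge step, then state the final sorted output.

Merge sort trace:

Split: [36, 18, 28, 2, 39, 7, 43, 48] -> [36, 18, 28, 2] and [39, 7, 43, 48]
  Split: [36, 18, 28, 2] -> [36, 18] and [28, 2]
    Split: [36, 18] -> [36] and [18]
    Merge: [36] + [18] -> [18, 36]
    Split: [28, 2] -> [28] and [2]
    Merge: [28] + [2] -> [2, 28]
  Merge: [18, 36] + [2, 28] -> [2, 18, 28, 36]
  Split: [39, 7, 43, 48] -> [39, 7] and [43, 48]
    Split: [39, 7] -> [39] and [7]
    Merge: [39] + [7] -> [7, 39]
    Split: [43, 48] -> [43] and [48]
    Merge: [43] + [48] -> [43, 48]
  Merge: [7, 39] + [43, 48] -> [7, 39, 43, 48]
Merge: [2, 18, 28, 36] + [7, 39, 43, 48] -> [2, 7, 18, 28, 36, 39, 43, 48]

Final sorted array: [2, 7, 18, 28, 36, 39, 43, 48]

The merge sort proceeds by recursively splitting the array and merging sorted halves.
After all merges, the sorted array is [2, 7, 18, 28, 36, 39, 43, 48].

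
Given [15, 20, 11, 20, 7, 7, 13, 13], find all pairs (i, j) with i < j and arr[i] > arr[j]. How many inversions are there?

Finding inversions in [15, 20, 11, 20, 7, 7, 13, 13]:

(0, 2): arr[0]=15 > arr[2]=11
(0, 4): arr[0]=15 > arr[4]=7
(0, 5): arr[0]=15 > arr[5]=7
(0, 6): arr[0]=15 > arr[6]=13
(0, 7): arr[0]=15 > arr[7]=13
(1, 2): arr[1]=20 > arr[2]=11
(1, 4): arr[1]=20 > arr[4]=7
(1, 5): arr[1]=20 > arr[5]=7
(1, 6): arr[1]=20 > arr[6]=13
(1, 7): arr[1]=20 > arr[7]=13
(2, 4): arr[2]=11 > arr[4]=7
(2, 5): arr[2]=11 > arr[5]=7
(3, 4): arr[3]=20 > arr[4]=7
(3, 5): arr[3]=20 > arr[5]=7
(3, 6): arr[3]=20 > arr[6]=13
(3, 7): arr[3]=20 > arr[7]=13

Total inversions: 16

The array has 16 inversion(s): (0,2), (0,4), (0,5), (0,6), (0,7), (1,2), (1,4), (1,5), (1,6), (1,7), (2,4), (2,5), (3,4), (3,5), (3,6), (3,7). Each pair (i,j) satisfies i < j and arr[i] > arr[j].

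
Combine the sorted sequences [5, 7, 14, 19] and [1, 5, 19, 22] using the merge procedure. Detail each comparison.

Merging process:

Compare 5 vs 1: take 1 from right. Merged: [1]
Compare 5 vs 5: take 5 from left. Merged: [1, 5]
Compare 7 vs 5: take 5 from right. Merged: [1, 5, 5]
Compare 7 vs 19: take 7 from left. Merged: [1, 5, 5, 7]
Compare 14 vs 19: take 14 from left. Merged: [1, 5, 5, 7, 14]
Compare 19 vs 19: take 19 from left. Merged: [1, 5, 5, 7, 14, 19]
Append remaining from right: [19, 22]. Merged: [1, 5, 5, 7, 14, 19, 19, 22]

Final merged array: [1, 5, 5, 7, 14, 19, 19, 22]
Total comparisons: 6

The merged array is [1, 5, 5, 7, 14, 19, 19, 22], requiring 6 comparisons. The merge step runs in O(n) time where n is the total number of elements.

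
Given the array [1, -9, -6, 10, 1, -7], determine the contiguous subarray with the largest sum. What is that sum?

Using Kadane's algorithm on [1, -9, -6, 10, 1, -7]:

Scanning through the array:
Position 1 (value -9): max_ending_here = -8, max_so_far = 1
Position 2 (value -6): max_ending_here = -6, max_so_far = 1
Position 3 (value 10): max_ending_here = 10, max_so_far = 10
Position 4 (value 1): max_ending_here = 11, max_so_far = 11
Position 5 (value -7): max_ending_here = 4, max_so_far = 11

Maximum subarray: [10, 1]
Maximum sum: 11

The maximum subarray is [10, 1] with sum 11. This subarray runs from index 3 to index 4.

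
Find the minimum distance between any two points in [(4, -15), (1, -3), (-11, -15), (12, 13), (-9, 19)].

Computing all pairwise distances among 5 points:

d((4, -15), (1, -3)) = 12.3693 <-- minimum
d((4, -15), (-11, -15)) = 15.0
d((4, -15), (12, 13)) = 29.1204
d((4, -15), (-9, 19)) = 36.4005
d((1, -3), (-11, -15)) = 16.9706
d((1, -3), (12, 13)) = 19.4165
d((1, -3), (-9, 19)) = 24.1661
d((-11, -15), (12, 13)) = 36.2353
d((-11, -15), (-9, 19)) = 34.0588
d((12, 13), (-9, 19)) = 21.8403

Closest pair: (4, -15) and (1, -3) with distance 12.3693

The closest pair is (4, -15) and (1, -3) with Euclidean distance 12.3693. For 5 points, brute-force pairwise comparison is shown above. For large n, the divide-and-conquer algorithm (sort by x, recurse on halves, check the dividing strip) achieves O(n log n).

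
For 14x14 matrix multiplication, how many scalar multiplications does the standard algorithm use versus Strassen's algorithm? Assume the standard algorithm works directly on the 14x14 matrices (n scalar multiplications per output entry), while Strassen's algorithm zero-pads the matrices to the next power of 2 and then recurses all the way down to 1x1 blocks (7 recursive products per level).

Matrix multiplication for 14x14 matrices:

Strassen's algorithm requires power-of-2 dimensions. Pad 14x14 to 16x16 (next power of 2).

Standard algorithm: 14^3 = 2744 multiplications
Strassen's algorithm: 7^(log2(16)) = 7^4 = 2401 multiplications
Savings: 2744 - 2401 = 343 multiplications

Standard: 2744 multiplications (14^3). Strassen: 2401 multiplications (7^4, after padding to 16x16). Strassen reduces 8 recursive multiplications to 7 at each level.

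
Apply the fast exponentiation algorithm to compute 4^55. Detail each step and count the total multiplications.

Computing 4^55 by squaring (build up from 4^1; each line after the first costs one multiplication):

4^1 = 4
4^2 = (4^1)^2 = 4^2 = 16
4^3 = 4 * 4^2 = 4 * 16 = 64
4^6 = (4^3)^2 = 64^2 = 4096
4^12 = (4^6)^2 = 4096^2 = 16777216
4^13 = 4 * 4^12 = 4 * 16777216 = 67108864
4^26 = (4^13)^2 = 67108864^2 = 4503599627370496
4^27 = 4 * 4^26 = 4 * 4503599627370496 = 18014398509481984
4^54 = (4^27)^2 = 18014398509481984^2 = 324518553658426726783156020576256
4^55 = 4 * 4^54 = 4 * 324518553658426726783156020576256 = 1298074214633706907132624082305024

Result: 1298074214633706907132624082305024
Multiplications needed: 9 (9 lines after 4^1)

4^55 = 1298074214633706907132624082305024. Using exponentiation by squaring, this requires 9 multiplications. The key idea: if the exponent is even, square the half-power; if odd, multiply by the base once.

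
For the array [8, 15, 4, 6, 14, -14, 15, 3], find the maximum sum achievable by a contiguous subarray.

Using Kadane's algorithm on [8, 15, 4, 6, 14, -14, 15, 3]:

Scanning through the array:
Position 1 (value 15): max_ending_here = 23, max_so_far = 23
Position 2 (value 4): max_ending_here = 27, max_so_far = 27
Position 3 (value 6): max_ending_here = 33, max_so_far = 33
Position 4 (value 14): max_ending_here = 47, max_so_far = 47
Position 5 (value -14): max_ending_here = 33, max_so_far = 47
Position 6 (value 15): max_ending_here = 48, max_so_far = 48
Position 7 (value 3): max_ending_here = 51, max_so_far = 51

Maximum subarray: [8, 15, 4, 6, 14, -14, 15, 3]
Maximum sum: 51

The maximum subarray is [8, 15, 4, 6, 14, -14, 15, 3] with sum 51. This subarray runs from index 0 to index 7.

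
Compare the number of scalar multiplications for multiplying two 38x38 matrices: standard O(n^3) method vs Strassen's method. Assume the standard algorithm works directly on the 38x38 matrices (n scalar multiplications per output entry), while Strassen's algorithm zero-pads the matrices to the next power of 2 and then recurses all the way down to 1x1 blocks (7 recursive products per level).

Matrix multiplication for 38x38 matrices:

Strassen's algorithm requires power-of-2 dimensions. Pad 38x38 to 64x64 (next power of 2).

Standard algorithm: 38^3 = 54872 multiplications
Strassen's algorithm: 7^(log2(64)) = 7^6 = 117649 multiplications
Difference: 54872 - 117649 = -62777 (Strassen uses MORE here due to padding overhead — for small or just-over-power-of-2 n, padding can outweigh the per-level savings)

Standard: 54872 multiplications (38^3). Strassen: 117649 multiplications (7^6, after padding to 64x64). Strassen reduces 8 recursive multiplications to 7 at each level.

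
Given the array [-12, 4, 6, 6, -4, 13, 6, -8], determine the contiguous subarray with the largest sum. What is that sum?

Using Kadane's algorithm on [-12, 4, 6, 6, -4, 13, 6, -8]:

Scanning through the array:
Position 1 (value 4): max_ending_here = 4, max_so_far = 4
Position 2 (value 6): max_ending_here = 10, max_so_far = 10
Position 3 (value 6): max_ending_here = 16, max_so_far = 16
Position 4 (value -4): max_ending_here = 12, max_so_far = 16
Position 5 (value 13): max_ending_here = 25, max_so_far = 25
Position 6 (value 6): max_ending_here = 31, max_so_far = 31
Position 7 (value -8): max_ending_here = 23, max_so_far = 31

Maximum subarray: [4, 6, 6, -4, 13, 6]
Maximum sum: 31

The maximum subarray is [4, 6, 6, -4, 13, 6] with sum 31. This subarray runs from index 1 to index 6.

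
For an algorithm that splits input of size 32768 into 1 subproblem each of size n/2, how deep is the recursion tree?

For divide and conquer with division factor 2:

Problem sizes at each level:
Level 0: 32768
Level 1: 16384
Level 2: 8192
Level 3: 4096
Level 4: 2048
Level 5: 1024
Level 6: 512
Level 7: 256
Level 8: 128
Level 9: 64
Level 10: 32
Level 11: 16
Level 12: 8
Level 13: 4
Level 14: 2
Level 15: 1

The root is level 0 and the size-1 base case is level 15 (the tree spans levels 0 through 15, i.e. 16 levels counting the root), so the depth is the number of divisions: log_2(32768) = 15

The recursion tree depth is log_2(32768) = 15. At each level, the problem size is divided by 2, so it takes 15 divisions to reduce to a base case of size 1. The algorithm makes 1 recursive call at each level.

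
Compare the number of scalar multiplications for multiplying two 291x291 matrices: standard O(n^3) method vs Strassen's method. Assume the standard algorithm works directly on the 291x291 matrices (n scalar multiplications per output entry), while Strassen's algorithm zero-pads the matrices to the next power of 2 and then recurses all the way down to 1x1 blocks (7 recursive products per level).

Matrix multiplication for 291x291 matrices:

Strassen's algorithm requires power-of-2 dimensions. Pad 291x291 to 512x512 (next power of 2).

Standard algorithm: 291^3 = 24642171 multiplications
Strassen's algorithm: 7^(log2(512)) = 7^9 = 40353607 multiplications
Difference: 24642171 - 40353607 = -15711436 (Strassen uses MORE here due to padding overhead — for small or just-over-power-of-2 n, padding can outweigh the per-level savings)

Standard: 24642171 multiplications (291^3). Strassen: 40353607 multiplications (7^9, after padding to 512x512). Strassen reduces 8 recursive multiplications to 7 at each level.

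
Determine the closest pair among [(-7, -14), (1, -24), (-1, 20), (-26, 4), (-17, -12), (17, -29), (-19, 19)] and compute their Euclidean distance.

Computing all pairwise distances among 7 points:

d((-7, -14), (1, -24)) = 12.8062
d((-7, -14), (-1, 20)) = 34.5254
d((-7, -14), (-26, 4)) = 26.1725
d((-7, -14), (-17, -12)) = 10.198 <-- minimum
d((-7, -14), (17, -29)) = 28.3019
d((-7, -14), (-19, 19)) = 35.1141
d((1, -24), (-1, 20)) = 44.0454
d((1, -24), (-26, 4)) = 38.8973
d((1, -24), (-17, -12)) = 21.6333
d((1, -24), (17, -29)) = 16.7631
d((1, -24), (-19, 19)) = 47.4236
d((-1, 20), (-26, 4)) = 29.6816
d((-1, 20), (-17, -12)) = 35.7771
d((-1, 20), (17, -29)) = 52.2015
d((-1, 20), (-19, 19)) = 18.0278
d((-26, 4), (-17, -12)) = 18.3576
d((-26, 4), (17, -29)) = 54.2033
d((-26, 4), (-19, 19)) = 16.5529
d((-17, -12), (17, -29)) = 38.0132
d((-17, -12), (-19, 19)) = 31.0644
d((17, -29), (-19, 19)) = 60.0

Closest pair: (-7, -14) and (-17, -12) with distance 10.198

The closest pair is (-7, -14) and (-17, -12) with Euclidean distance 10.198. For 7 points, brute-force pairwise comparison is shown above. For large n, the divide-and-conquer algorithm (sort by x, recurse on halves, check the dividing strip) achieves O(n log n).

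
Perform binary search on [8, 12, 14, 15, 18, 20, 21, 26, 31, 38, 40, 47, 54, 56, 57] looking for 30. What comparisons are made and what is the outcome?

Binary search for 30 in [8, 12, 14, 15, 18, 20, 21, 26, 31, 38, 40, 47, 54, 56, 57]:

lo=0, hi=14, mid=7, arr[mid]=26 -> 26 < 30, search right half
lo=8, hi=14, mid=11, arr[mid]=47 -> 47 > 30, search left half
lo=8, hi=10, mid=9, arr[mid]=38 -> 38 > 30, search left half
lo=8, hi=8, mid=8, arr[mid]=31 -> 31 > 30, search left half
lo=8 > hi=7, target 30 not found

Binary search determines that 30 is not in the array after 4 comparisons. The search space was exhausted without finding the target.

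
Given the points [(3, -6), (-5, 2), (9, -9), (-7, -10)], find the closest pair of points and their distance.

Computing all pairwise distances among 4 points:

d((3, -6), (-5, 2)) = 11.3137
d((3, -6), (9, -9)) = 6.7082 <-- minimum
d((3, -6), (-7, -10)) = 10.7703
d((-5, 2), (9, -9)) = 17.8045
d((-5, 2), (-7, -10)) = 12.1655
d((9, -9), (-7, -10)) = 16.0312

Closest pair: (3, -6) and (9, -9) with distance 6.7082

The closest pair is (3, -6) and (9, -9) with Euclidean distance 6.7082. For 4 points, brute-force pairwise comparison is shown above. For large n, the divide-and-conquer algorithm (sort by x, recurse on halves, check the dividing strip) achieves O(n log n).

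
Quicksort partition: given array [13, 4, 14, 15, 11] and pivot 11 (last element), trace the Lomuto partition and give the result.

Lomuto partition with pivot = 11:

Initial array: [13, 4, 14, 15, 11]

arr[0]=13 > 11: no swap
arr[1]=4 <= 11: swap with position 0, array becomes [4, 13, 14, 15, 11]
arr[2]=14 > 11: no swap
arr[3]=15 > 11: no swap

Place pivot at position 1: [4, 11, 14, 15, 13]
Pivot position: 1

After partitioning with pivot 11, the array becomes [4, 11, 14, 15, 13]. The pivot is placed at index 1. All elements to the left of the pivot are <= 11, and all elements to the right are > 11.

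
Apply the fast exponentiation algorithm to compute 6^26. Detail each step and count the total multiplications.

Computing 6^26 by squaring (build up from 6^1; each line after the first costs one multiplication):

6^1 = 6
6^2 = (6^1)^2 = 6^2 = 36
6^3 = 6 * 6^2 = 6 * 36 = 216
6^6 = (6^3)^2 = 216^2 = 46656
6^12 = (6^6)^2 = 46656^2 = 2176782336
6^13 = 6 * 6^12 = 6 * 2176782336 = 13060694016
6^26 = (6^13)^2 = 13060694016^2 = 170581728179578208256

Result: 170581728179578208256
Multiplications needed: 6 (6 lines after 6^1)

6^26 = 170581728179578208256. Using exponentiation by squaring, this requires 6 multiplications. The key idea: if the exponent is even, square the half-power; if odd, multiply by the base once.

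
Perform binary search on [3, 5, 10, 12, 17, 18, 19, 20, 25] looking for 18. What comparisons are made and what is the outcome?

Binary search for 18 in [3, 5, 10, 12, 17, 18, 19, 20, 25]:

lo=0, hi=8, mid=4, arr[mid]=17 -> 17 < 18, search right half
lo=5, hi=8, mid=6, arr[mid]=19 -> 19 > 18, search left half
lo=5, hi=5, mid=5, arr[mid]=18 -> Found target at index 5!

Binary search finds 18 at index 5 after 3 comparisons. The search repeatedly halves the search space by comparing with the middle element.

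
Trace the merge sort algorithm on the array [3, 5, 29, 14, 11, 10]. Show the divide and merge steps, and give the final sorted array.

Merge sort trace:

Split: [3, 5, 29, 14, 11, 10] -> [3, 5, 29] and [14, 11, 10]
  Split: [3, 5, 29] -> [3] and [5, 29]
    Split: [5, 29] -> [5] and [29]
    Merge: [5] + [29] -> [5, 29]
  Merge: [3] + [5, 29] -> [3, 5, 29]
  Split: [14, 11, 10] -> [14] and [11, 10]
    Split: [11, 10] -> [11] and [10]
    Merge: [11] + [10] -> [10, 11]
  Merge: [14] + [10, 11] -> [10, 11, 14]
Merge: [3, 5, 29] + [10, 11, 14] -> [3, 5, 10, 11, 14, 29]

Final sorted array: [3, 5, 10, 11, 14, 29]

The merge sort proceeds by recursively splitting the array and merging sorted halves.
After all merges, the sorted array is [3, 5, 10, 11, 14, 29].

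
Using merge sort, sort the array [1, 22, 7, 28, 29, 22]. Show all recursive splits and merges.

Merge sort trace:

Split: [1, 22, 7, 28, 29, 22] -> [1, 22, 7] and [28, 29, 22]
  Split: [1, 22, 7] -> [1] and [22, 7]
    Split: [22, 7] -> [22] and [7]
    Merge: [22] + [7] -> [7, 22]
  Merge: [1] + [7, 22] -> [1, 7, 22]
  Split: [28, 29, 22] -> [28] and [29, 22]
    Split: [29, 22] -> [29] and [22]
    Merge: [29] + [22] -> [22, 29]
  Merge: [28] + [22, 29] -> [22, 28, 29]
Merge: [1, 7, 22] + [22, 28, 29] -> [1, 7, 22, 22, 28, 29]

Final sorted array: [1, 7, 22, 22, 28, 29]

The merge sort proceeds by recursively splitting the array and merging sorted halves.
After all merges, the sorted array is [1, 7, 22, 22, 28, 29].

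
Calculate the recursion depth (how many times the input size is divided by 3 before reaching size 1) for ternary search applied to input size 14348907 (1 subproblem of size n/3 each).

For divide and conquer with division factor 3:

Problem sizes at each level:
Level 0: 14348907
Level 1: 4782969
Level 2: 1594323
Level 3: 531441
Level 4: 177147
Level 5: 59049
Level 6: 19683
Level 7: 6561
Level 8: 2187
Level 9: 729
Level 10: 243
Level 11: 81
Level 12: 27
Level 13: 9
Level 14: 3
Level 15: 1

The root is level 0 and the size-1 base case is level 15 (the tree spans levels 0 through 15, i.e. 16 levels counting the root), so the depth is the number of divisions: log_3(14348907) = 15

The recursion tree depth is log_3(14348907) = 15. At each level, the problem size is divided by 3, so it takes 15 divisions to reduce to a base case of size 1. The algorithm makes 1 recursive call at each level.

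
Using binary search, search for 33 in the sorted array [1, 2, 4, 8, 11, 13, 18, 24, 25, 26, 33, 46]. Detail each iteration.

Binary search for 33 in [1, 2, 4, 8, 11, 13, 18, 24, 25, 26, 33, 46]:

lo=0, hi=11, mid=5, arr[mid]=13 -> 13 < 33, search right half
lo=6, hi=11, mid=8, arr[mid]=25 -> 25 < 33, search right half
lo=9, hi=11, mid=10, arr[mid]=33 -> Found target at index 10!

Binary search finds 33 at index 10 after 3 comparisons. The search repeatedly halves the search space by comparing with the middle element.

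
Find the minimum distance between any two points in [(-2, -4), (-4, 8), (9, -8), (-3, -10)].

Computing all pairwise distances among 4 points:

d((-2, -4), (-4, 8)) = 12.1655
d((-2, -4), (9, -8)) = 11.7047
d((-2, -4), (-3, -10)) = 6.0828 <-- minimum
d((-4, 8), (9, -8)) = 20.6155
d((-4, 8), (-3, -10)) = 18.0278
d((9, -8), (-3, -10)) = 12.1655

Closest pair: (-2, -4) and (-3, -10) with distance 6.0828

The closest pair is (-2, -4) and (-3, -10) with Euclidean distance 6.0828. For 4 points, brute-force pairwise comparison is shown above. For large n, the divide-and-conquer algorithm (sort by x, recurse on halves, check the dividing strip) achieves O(n log n).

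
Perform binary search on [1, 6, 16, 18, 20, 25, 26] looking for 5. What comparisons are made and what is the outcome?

Binary search for 5 in [1, 6, 16, 18, 20, 25, 26]:

lo=0, hi=6, mid=3, arr[mid]=18 -> 18 > 5, search left half
lo=0, hi=2, mid=1, arr[mid]=6 -> 6 > 5, search left half
lo=0, hi=0, mid=0, arr[mid]=1 -> 1 < 5, search right half
lo=1 > hi=0, target 5 not found

Binary search determines that 5 is not in the array after 3 comparisons. The search space was exhausted without finding the target.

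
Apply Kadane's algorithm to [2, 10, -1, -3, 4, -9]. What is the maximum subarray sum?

Using Kadane's algorithm on [2, 10, -1, -3, 4, -9]:

Scanning through the array:
Position 1 (value 10): max_ending_here = 12, max_so_far = 12
Position 2 (value -1): max_ending_here = 11, max_so_far = 12
Position 3 (value -3): max_ending_here = 8, max_so_far = 12
Position 4 (value 4): max_ending_here = 12, max_so_far = 12
Position 5 (value -9): max_ending_here = 3, max_so_far = 12

Maximum subarray: [2, 10]
Maximum sum: 12

The maximum subarray is [2, 10] with sum 12. This subarray runs from index 0 to index 1.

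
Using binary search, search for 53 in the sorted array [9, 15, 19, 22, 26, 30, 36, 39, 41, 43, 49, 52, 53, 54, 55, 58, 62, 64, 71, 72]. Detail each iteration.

Binary search for 53 in [9, 15, 19, 22, 26, 30, 36, 39, 41, 43, 49, 52, 53, 54, 55, 58, 62, 64, 71, 72]:

lo=0, hi=19, mid=9, arr[mid]=43 -> 43 < 53, search right half
lo=10, hi=19, mid=14, arr[mid]=55 -> 55 > 53, search left half
lo=10, hi=13, mid=11, arr[mid]=52 -> 52 < 53, search right half
lo=12, hi=13, mid=12, arr[mid]=53 -> Found target at index 12!

Binary search finds 53 at index 12 after 4 comparisons. The search repeatedly halves the search space by comparing with the middle element.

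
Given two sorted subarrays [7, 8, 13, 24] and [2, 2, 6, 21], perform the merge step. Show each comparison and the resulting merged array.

Merging process:

Compare 7 vs 2: take 2 from right. Merged: [2]
Compare 7 vs 2: take 2 from right. Merged: [2, 2]
Compare 7 vs 6: take 6 from right. Merged: [2, 2, 6]
Compare 7 vs 21: take 7 from left. Merged: [2, 2, 6, 7]
Compare 8 vs 21: take 8 from left. Merged: [2, 2, 6, 7, 8]
Compare 13 vs 21: take 13 from left. Merged: [2, 2, 6, 7, 8, 13]
Compare 24 vs 21: take 21 from right. Merged: [2, 2, 6, 7, 8, 13, 21]
Append remaining from left: [24]. Merged: [2, 2, 6, 7, 8, 13, 21, 24]

Final merged array: [2, 2, 6, 7, 8, 13, 21, 24]
Total comparisons: 7

The merged array is [2, 2, 6, 7, 8, 13, 21, 24], requiring 7 comparisons. The merge step runs in O(n) time where n is the total number of elements.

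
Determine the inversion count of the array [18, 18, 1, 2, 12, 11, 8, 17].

Finding inversions in [18, 18, 1, 2, 12, 11, 8, 17]:

(0, 2): arr[0]=18 > arr[2]=1
(0, 3): arr[0]=18 > arr[3]=2
(0, 4): arr[0]=18 > arr[4]=12
(0, 5): arr[0]=18 > arr[5]=11
(0, 6): arr[0]=18 > arr[6]=8
(0, 7): arr[0]=18 > arr[7]=17
(1, 2): arr[1]=18 > arr[2]=1
(1, 3): arr[1]=18 > arr[3]=2
(1, 4): arr[1]=18 > arr[4]=12
(1, 5): arr[1]=18 > arr[5]=11
(1, 6): arr[1]=18 > arr[6]=8
(1, 7): arr[1]=18 > arr[7]=17
(4, 5): arr[4]=12 > arr[5]=11
(4, 6): arr[4]=12 > arr[6]=8
(5, 6): arr[5]=11 > arr[6]=8

Total inversions: 15

The array has 15 inversion(s): (0,2), (0,3), (0,4), (0,5), (0,6), (0,7), (1,2), (1,3), (1,4), (1,5), (1,6), (1,7), (4,5), (4,6), (5,6). Each pair (i,j) satisfies i < j and arr[i] > arr[j].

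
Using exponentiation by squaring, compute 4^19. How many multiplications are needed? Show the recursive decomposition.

Computing 4^19 by squaring (build up from 4^1; each line after the first costs one multiplication):

4^1 = 4
4^2 = (4^1)^2 = 4^2 = 16
4^4 = (4^2)^2 = 16^2 = 256
4^8 = (4^4)^2 = 256^2 = 65536
4^9 = 4 * 4^8 = 4 * 65536 = 262144
4^18 = (4^9)^2 = 262144^2 = 68719476736
4^19 = 4 * 4^18 = 4 * 68719476736 = 274877906944

Result: 274877906944
Multiplications needed: 6 (6 lines after 4^1)

4^19 = 274877906944. Using exponentiation by squaring, this requires 6 multiplications. The key idea: if the exponent is even, square the half-power; if odd, multiply by the base once.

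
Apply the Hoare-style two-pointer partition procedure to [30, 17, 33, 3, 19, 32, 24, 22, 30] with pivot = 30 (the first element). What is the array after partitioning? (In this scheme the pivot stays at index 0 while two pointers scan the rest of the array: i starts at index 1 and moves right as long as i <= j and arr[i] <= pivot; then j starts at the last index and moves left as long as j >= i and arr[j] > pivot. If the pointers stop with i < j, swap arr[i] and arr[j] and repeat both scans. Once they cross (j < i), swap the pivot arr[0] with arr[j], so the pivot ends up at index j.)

Hoare-style two-pointer partition with pivot = 30:

Initial array: [30, 17, 33, 3, 19, 32, 24, 22, 30]

Pointers start at i = 1, j = 8.
i stops at index 2 (arr[2]=33 > 30), j stops at index 8 (arr[8]=30 <= 30): swap arr[2] and arr[8], array becomes [30, 17, 30, 3, 19, 32, 24, 22, 33]
i stops at index 5 (arr[5]=32 > 30), j stops at index 7 (arr[7]=22 <= 30): swap arr[5] and arr[7], array becomes [30, 17, 30, 3, 19, 22, 24, 32, 33]
i ends at 7, j ends at 6: the pointers have crossed (j < i), so scanning stops.

Swap pivot arr[0] with arr[6] to place pivot at position 6: [24, 17, 30, 3, 19, 22, 30, 32, 33]
Pivot position: 6

After partitioning with pivot 30, the array becomes [24, 17, 30, 3, 19, 22, 30, 32, 33]. The pivot is placed at index 6. All elements to the left of the pivot are <= 30, and all elements to the right are > 30.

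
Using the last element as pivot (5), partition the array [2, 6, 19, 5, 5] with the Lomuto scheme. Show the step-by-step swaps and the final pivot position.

Lomuto partition with pivot = 5:

Initial array: [2, 6, 19, 5, 5]

arr[0]=2 <= 5: swap with position 0, array becomes [2, 6, 19, 5, 5]
arr[1]=6 > 5: no swap
arr[2]=19 > 5: no swap
arr[3]=5 <= 5: swap with position 1, array becomes [2, 5, 19, 6, 5]

Place pivot at position 2: [2, 5, 5, 6, 19]
Pivot position: 2

After partitioning with pivot 5, the array becomes [2, 5, 5, 6, 19]. The pivot is placed at index 2. All elements to the left of the pivot are <= 5, and all elements to the right are > 5.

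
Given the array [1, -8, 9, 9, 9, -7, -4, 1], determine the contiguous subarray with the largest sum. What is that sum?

Using Kadane's algorithm on [1, -8, 9, 9, 9, -7, -4, 1]:

Scanning through the array:
Position 1 (value -8): max_ending_here = -7, max_so_far = 1
Position 2 (value 9): max_ending_here = 9, max_so_far = 9
Position 3 (value 9): max_ending_here = 18, max_so_far = 18
Position 4 (value 9): max_ending_here = 27, max_so_far = 27
Position 5 (value -7): max_ending_here = 20, max_so_far = 27
Position 6 (value -4): max_ending_here = 16, max_so_far = 27
Position 7 (value 1): max_ending_here = 17, max_so_far = 27

Maximum subarray: [9, 9, 9]
Maximum sum: 27

The maximum subarray is [9, 9, 9] with sum 27. This subarray runs from index 2 to index 4.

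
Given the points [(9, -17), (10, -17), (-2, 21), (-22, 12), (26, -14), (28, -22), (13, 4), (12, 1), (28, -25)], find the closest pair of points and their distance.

Computing all pairwise distances among 9 points:

d((9, -17), (10, -17)) = 1.0 <-- minimum
d((9, -17), (-2, 21)) = 39.5601
d((9, -17), (-22, 12)) = 42.45
d((9, -17), (26, -14)) = 17.2627
d((9, -17), (28, -22)) = 19.6469
d((9, -17), (13, 4)) = 21.3776
d((9, -17), (12, 1)) = 18.2483
d((9, -17), (28, -25)) = 20.6155
d((10, -17), (-2, 21)) = 39.8497
d((10, -17), (-22, 12)) = 43.1856
d((10, -17), (26, -14)) = 16.2788
d((10, -17), (28, -22)) = 18.6815
d((10, -17), (13, 4)) = 21.2132
d((10, -17), (12, 1)) = 18.1108
d((10, -17), (28, -25)) = 19.6977
d((-2, 21), (-22, 12)) = 21.9317
d((-2, 21), (26, -14)) = 44.8219
d((-2, 21), (28, -22)) = 52.4309
d((-2, 21), (13, 4)) = 22.6716
d((-2, 21), (12, 1)) = 24.4131
d((-2, 21), (28, -25)) = 54.9181
d((-22, 12), (26, -14)) = 54.5894
d((-22, 12), (28, -22)) = 60.4649
d((-22, 12), (13, 4)) = 35.9026
d((-22, 12), (12, 1)) = 35.7351
d((-22, 12), (28, -25)) = 62.2013
d((26, -14), (28, -22)) = 8.2462
d((26, -14), (13, 4)) = 22.2036
d((26, -14), (12, 1)) = 20.5183
d((26, -14), (28, -25)) = 11.1803
d((28, -22), (13, 4)) = 30.0167
d((28, -22), (12, 1)) = 28.0179
d((28, -22), (28, -25)) = 3.0
d((13, 4), (12, 1)) = 3.1623
d((13, 4), (28, -25)) = 32.6497
d((12, 1), (28, -25)) = 30.5287

Closest pair: (9, -17) and (10, -17) with distance 1.0

The closest pair is (9, -17) and (10, -17) with Euclidean distance 1.0. For 9 points, brute-force pairwise comparison is shown above. For large n, the divide-and-conquer algorithm (sort by x, recurse on halves, check the dividing strip) achieves O(n log n).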